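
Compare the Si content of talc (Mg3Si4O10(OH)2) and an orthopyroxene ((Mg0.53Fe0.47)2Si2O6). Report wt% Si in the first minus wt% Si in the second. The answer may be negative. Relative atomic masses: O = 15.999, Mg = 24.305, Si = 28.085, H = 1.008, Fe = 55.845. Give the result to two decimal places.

5.24 percentage points

M(Mg3Si4O10(OH)2) = 379.259 g/mol, so wt% Si = 112.340/379.259 × 100 = 29.62%.
M((Mg0.53Fe0.47)2Si2O6) = 230.422 g/mol, so wt% Si = 56.170/230.422 × 100 = 24.38%.
29.62 − 24.38 = 5.24 pp.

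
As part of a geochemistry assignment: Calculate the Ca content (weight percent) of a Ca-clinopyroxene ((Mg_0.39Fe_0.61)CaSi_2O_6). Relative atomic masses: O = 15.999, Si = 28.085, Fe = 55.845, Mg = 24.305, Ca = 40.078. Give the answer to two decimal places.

17.00 weight percent

Formula mass = 0.39×24.305 + 0.61×55.845 + 1×40.078 + 2×28.085 + 6×15.999 = 235.786 g/mol, of which 40.078 g is Ca.
So Ca makes up 40.078/235.786 = 0.1700 of the mass, i.e. 17.00%.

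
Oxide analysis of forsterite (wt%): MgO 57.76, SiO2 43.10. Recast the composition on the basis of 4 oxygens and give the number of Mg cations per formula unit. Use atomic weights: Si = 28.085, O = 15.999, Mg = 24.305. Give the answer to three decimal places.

1.999 Mg apfu

MgO: 57.76/40.304 = 1.43311 mol → 1.43311 mol Mg, 1.43311 mol O.
SiO2: 43.10/60.083 = 0.71734 mol → 0.71734 mol Si, 1.43468 mol O.
Total oxygen = 2.86779 mol. Normalization factor = 4/2.86779 = 1.39480.
Mg per 4 O = 1.43311 × 1.39480 = 1.999.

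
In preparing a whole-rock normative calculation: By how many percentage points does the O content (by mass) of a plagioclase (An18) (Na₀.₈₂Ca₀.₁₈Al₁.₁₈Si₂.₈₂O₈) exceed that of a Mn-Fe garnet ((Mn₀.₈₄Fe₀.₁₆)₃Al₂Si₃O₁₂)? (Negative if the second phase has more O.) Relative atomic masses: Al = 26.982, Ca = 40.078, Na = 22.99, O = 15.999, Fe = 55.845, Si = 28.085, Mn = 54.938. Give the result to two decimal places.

9.53 percentage points

O in Na₀.₈₂Ca₀.₁₈Al₁.₁₈Si₂.₈₂O₈: molar mass 265.096 g/mol; 8×15.999 = 127.992 g → 48.28 wt%.
O in (Mn₀.₈₄Fe₀.₁₆)₃Al₂Si₃O₁₂: molar mass 495.456 g/mol; 12×15.999 = 191.988 g → 38.75 wt%.
Difference = 48.28 − 38.75 = 9.53 percentage points.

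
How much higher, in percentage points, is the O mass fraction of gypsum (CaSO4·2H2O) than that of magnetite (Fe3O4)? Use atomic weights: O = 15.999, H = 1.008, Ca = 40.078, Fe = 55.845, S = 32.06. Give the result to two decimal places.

First mineral: 95.994 g O in 172.164 g formula = 55.76 wt% O.
Second mineral: 63.996 g O in 231.531 g formula = 27.64 wt% O.
55.76% − 27.64% gives a difference of 28.12 percentage points.

28.12 percentage points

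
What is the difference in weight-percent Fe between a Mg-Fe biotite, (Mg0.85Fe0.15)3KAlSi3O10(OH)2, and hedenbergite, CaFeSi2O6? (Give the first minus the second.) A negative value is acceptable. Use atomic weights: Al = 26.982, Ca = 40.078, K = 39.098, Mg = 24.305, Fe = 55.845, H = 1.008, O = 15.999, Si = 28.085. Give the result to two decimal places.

-16.69 percentage points

M((Mg0.85Fe0.15)3KAlSi3O10(OH)2) = 431.447 g/mol, so wt% Fe = 25.130/431.447 × 100 = 5.82%.
M(CaFeSi2O6) = 248.087 g/mol, so wt% Fe = 55.845/248.087 × 100 = 22.51%.
5.82 − 22.51 = -16.69 pp.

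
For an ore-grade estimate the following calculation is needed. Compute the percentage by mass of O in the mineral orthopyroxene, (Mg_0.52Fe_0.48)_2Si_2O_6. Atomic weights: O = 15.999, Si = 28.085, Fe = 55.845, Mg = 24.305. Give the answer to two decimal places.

41.55 wt%

Formula mass = 1.04*24.305 + 0.96*55.845 + 2*28.085 + 6*15.999 = 231.052 g/mol, of which 95.994 g is O.
So O makes up 95.994/231.052 = 0.4155 of the mass, i.e. 41.55%.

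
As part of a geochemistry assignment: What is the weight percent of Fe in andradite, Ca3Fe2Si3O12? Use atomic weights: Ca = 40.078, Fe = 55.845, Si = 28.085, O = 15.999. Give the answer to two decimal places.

21.98 weight percent

Formula mass = 3×40.078 + 2×55.845 + 3×28.085 + 12×15.999 = 508.167 g/mol, of which 111.690 g is Fe.
So Fe makes up 111.690/508.167 = 0.2198 of the mass, i.e. 21.98%.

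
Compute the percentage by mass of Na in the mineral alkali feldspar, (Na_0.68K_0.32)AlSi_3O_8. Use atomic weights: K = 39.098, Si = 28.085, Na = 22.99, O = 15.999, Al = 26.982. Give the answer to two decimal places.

Formula mass = 0.68*22.99 + 0.32*39.098 + 1*26.982 + 3*28.085 + 8*15.999 = 267.374 g/mol, of which 15.633 g is Na.
So Na makes up 15.633/267.374 = 0.0585 of the mass, i.e. 5.85%.

5.85 mass %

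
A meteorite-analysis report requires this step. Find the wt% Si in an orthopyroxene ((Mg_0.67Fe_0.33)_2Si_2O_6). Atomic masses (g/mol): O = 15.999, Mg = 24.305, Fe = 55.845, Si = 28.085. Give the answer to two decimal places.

25.35 wt%

Formula mass = 1.34×24.305 + 0.66×55.845 + 2×28.085 + 6×15.999 = 221.590 g/mol, of which 56.170 g is Si.
So Si makes up 56.170/221.590 = 0.2535 of the mass, i.e. 25.35%.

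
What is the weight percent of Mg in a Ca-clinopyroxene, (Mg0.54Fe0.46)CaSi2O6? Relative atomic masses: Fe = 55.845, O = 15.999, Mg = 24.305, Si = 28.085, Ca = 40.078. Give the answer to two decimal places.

M((Mg0.54Fe0.46)CaSi2O6) = 231.055 g/mol.
Mg contributes 0.54 × 24.305 = 13.125 g per mole.
13.125/231.055 = 0.0568 → 5.68%.

5.68 mass %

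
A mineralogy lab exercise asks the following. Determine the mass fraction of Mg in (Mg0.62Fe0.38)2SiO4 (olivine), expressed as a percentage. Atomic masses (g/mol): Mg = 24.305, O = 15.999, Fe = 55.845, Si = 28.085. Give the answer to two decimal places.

Formula mass = 1.24*24.305 + 0.76*55.845 + 1*28.085 + 4*15.999 = 164.661 g/mol, of which 30.138 g is Mg.
So Mg makes up 30.138/164.661 = 0.1830 of the mass, i.e. 18.30%.

18.30 mass %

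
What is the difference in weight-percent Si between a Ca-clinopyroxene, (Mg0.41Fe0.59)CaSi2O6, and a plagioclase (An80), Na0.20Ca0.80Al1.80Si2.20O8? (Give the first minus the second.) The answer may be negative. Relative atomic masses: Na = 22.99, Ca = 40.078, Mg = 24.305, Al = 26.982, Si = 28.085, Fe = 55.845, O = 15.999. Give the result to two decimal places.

1.42 percentage points

M((Mg0.41Fe0.59)CaSi2O6) = 235.156 g/mol, so wt% Si = 56.170/235.156 × 100 = 23.89%.
M(Na0.20Ca0.80Al1.80Si2.20O8) = 275.007 g/mol, so wt% Si = 61.787/275.007 × 100 = 22.47%.
23.89 − 22.47 = 1.42 pp.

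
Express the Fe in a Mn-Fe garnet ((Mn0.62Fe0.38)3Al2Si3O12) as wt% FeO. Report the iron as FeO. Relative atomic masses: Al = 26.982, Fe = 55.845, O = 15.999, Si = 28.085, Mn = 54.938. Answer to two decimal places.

16.51 wt%

Molar mass of (Mn0.62Fe0.38)3Al2Si3O12 = 1.86×54.938 + 1.14×55.845 + 2×26.982 + 3×28.085 + 12×15.999 = 496.055 g/mol.
Each formula unit contains 1.14 Fe, equivalent to 1.14/1 = 1.1400 mol FeO.
M(FeO) = 1×55.845 + 1×15.999 = 71.844 g/mol.
Mass of FeO per formula unit = 1.1400 × 71.844 = 81.902 g.
FeO wt% = 81.902 / 496.055 × 100 = 16.51%.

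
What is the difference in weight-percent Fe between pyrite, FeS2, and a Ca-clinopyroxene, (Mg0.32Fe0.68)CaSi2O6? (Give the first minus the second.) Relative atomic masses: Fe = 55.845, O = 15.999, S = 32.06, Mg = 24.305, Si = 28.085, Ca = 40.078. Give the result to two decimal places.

30.59 percentage points

First mineral: 55.845 g Fe in 119.965 g formula = 46.55 wt% Fe.
Second mineral: 37.975 g Fe in 237.994 g formula = 15.96 wt% Fe.
46.55% − 15.96% gives a difference of 30.59 percentage points.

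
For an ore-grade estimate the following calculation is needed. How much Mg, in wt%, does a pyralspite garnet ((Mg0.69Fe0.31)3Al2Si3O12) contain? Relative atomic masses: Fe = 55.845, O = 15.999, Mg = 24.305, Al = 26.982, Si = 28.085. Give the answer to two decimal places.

Formula mass = 2.07·24.305 + 0.93·55.845 + 2·26.982 + 3·28.085 + 12·15.999 = 432.454 g/mol, of which 50.311 g is Mg.
So Mg makes up 50.311/432.454 = 0.1163 of the mass, i.e. 11.63%.

11.63 wt%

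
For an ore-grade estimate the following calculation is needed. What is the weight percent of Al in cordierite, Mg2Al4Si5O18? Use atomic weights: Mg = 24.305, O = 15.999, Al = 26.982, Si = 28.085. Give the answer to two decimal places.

18.45 weight percent

Formula mass = 2·24.305 + 4·26.982 + 5·28.085 + 18·15.999 = 584.945 g/mol, of which 107.928 g is Al.
So Al makes up 107.928/584.945 = 0.1845 of the mass, i.e. 18.45%.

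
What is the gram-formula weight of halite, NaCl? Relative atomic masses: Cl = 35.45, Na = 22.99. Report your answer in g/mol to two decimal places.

58.44 g/mol

Na: 1 × 22.99 = 22.9900
Cl: 1 × 35.45 = 35.4500
Summing the contributions gives the formula mass.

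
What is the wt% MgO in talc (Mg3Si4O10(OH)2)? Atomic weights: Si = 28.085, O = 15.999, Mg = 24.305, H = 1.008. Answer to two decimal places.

Molar mass of Mg3Si4O10(OH)2 = 3×24.305 + 4×28.085 + 12×15.999 + 2×1.008 = 379.259 g/mol.
Each formula unit contains 3 Mg, equivalent to 3/1 = 3.0000 mol MgO.
M(MgO) = 1×24.305 + 1×15.999 = 40.304 g/mol.
Mass of MgO per formula unit = 3.0000 × 40.304 = 120.912 g.
MgO wt% = 120.912 / 379.259 × 100 = 31.88%.

31.88 wt%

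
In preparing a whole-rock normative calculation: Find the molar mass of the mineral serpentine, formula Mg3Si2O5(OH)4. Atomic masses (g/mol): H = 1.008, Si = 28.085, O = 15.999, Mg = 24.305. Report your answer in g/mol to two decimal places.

277.11 g/mol

M = 3(24.305) + 2(28.085) + 9(15.999) + 4(1.008)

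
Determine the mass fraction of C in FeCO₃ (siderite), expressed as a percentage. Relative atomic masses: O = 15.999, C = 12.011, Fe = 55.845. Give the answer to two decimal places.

M(FeCO₃) = 115.853 g/mol.
C contributes 1 × 12.011 = 12.011 g per mole.
12.011/115.853 = 0.1037 → 10.37%.

10.37 mass %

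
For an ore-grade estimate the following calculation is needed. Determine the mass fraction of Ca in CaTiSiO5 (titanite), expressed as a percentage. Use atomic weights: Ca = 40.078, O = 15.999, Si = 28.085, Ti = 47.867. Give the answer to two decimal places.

M(CaTiSiO5) = 196.025 g/mol.
Ca contributes 1 × 40.078 = 40.078 g per mole.
40.078/196.025 = 0.2045 → 20.45%.

20.45 wt%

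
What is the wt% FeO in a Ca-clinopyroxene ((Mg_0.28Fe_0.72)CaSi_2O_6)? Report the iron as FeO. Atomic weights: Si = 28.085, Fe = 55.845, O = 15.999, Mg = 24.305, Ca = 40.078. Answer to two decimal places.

21.62 wt%

Formula mass = 239.256 g/mol.
0.72 Fe → 0.7200 mol FeO per formula unit; M(FeO) = 71.844, so FeO mass = 51.728 g.
51.728/239.256 × 100 = 21.62 wt%.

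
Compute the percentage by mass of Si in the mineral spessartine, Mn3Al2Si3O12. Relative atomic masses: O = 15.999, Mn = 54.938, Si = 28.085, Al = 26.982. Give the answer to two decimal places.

M(Mn3Al2Si3O12) = 495.021 g/mol.
Si contributes 3 × 28.085 = 84.255 g per mole.
84.255/495.021 = 0.1702 → 17.02%.

17.02 weight percent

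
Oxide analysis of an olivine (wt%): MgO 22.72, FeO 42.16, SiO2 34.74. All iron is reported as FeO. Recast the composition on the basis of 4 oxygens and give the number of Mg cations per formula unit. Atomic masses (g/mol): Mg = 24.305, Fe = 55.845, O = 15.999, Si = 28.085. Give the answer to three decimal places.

0.977 Mg apfu

MgO: 22.72/40.304 = 0.56372 mol → 0.56372 mol Mg, 0.56372 mol O.
FeO: 42.16/71.844 = 0.58683 mol → 0.58683 mol Fe, 0.58683 mol O.
SiO2: 34.74/60.083 = 0.57820 mol → 0.57820 mol Si, 1.15640 mol O.
Total oxygen = 2.30695 mol. Normalization factor = 4/2.30695 = 1.73389.
Mg per 4 O = 0.56372 × 1.73389 = 0.977.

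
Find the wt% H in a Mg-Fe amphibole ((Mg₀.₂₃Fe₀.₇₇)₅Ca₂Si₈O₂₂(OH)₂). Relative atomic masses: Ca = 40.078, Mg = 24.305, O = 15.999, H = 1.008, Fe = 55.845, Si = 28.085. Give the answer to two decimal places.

0.22 mass %

Formula mass = 1.15*24.305 + 3.85*55.845 + 2*40.078 + 8*28.085 + 24*15.999 + 2*1.008 = 933.782 g/mol, of which 2.016 g is H.
So H makes up 2.016/933.782 = 0.0022 of the mass, i.e. 0.22%.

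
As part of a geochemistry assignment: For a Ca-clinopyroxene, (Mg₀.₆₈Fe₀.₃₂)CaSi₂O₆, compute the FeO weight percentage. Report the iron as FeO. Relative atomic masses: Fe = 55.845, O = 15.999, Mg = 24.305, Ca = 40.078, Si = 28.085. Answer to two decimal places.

Molar mass of (Mg₀.₆₈Fe₀.₃₂)CaSi₂O₆ = 0.68*24.305 + 0.32*55.845 + 1*40.078 + 2*28.085 + 6*15.999 = 226.640 g/mol.
Each formula unit contains 0.32 Fe, equivalent to 0.32/1 = 0.3200 mol FeO.
M(FeO) = 1×55.845 + 1×15.999 = 71.844 g/mol.
Mass of FeO per formula unit = 0.3200 × 71.844 = 22.990 g.
FeO wt% = 22.990 / 226.640 × 100 = 10.14%.

10.14 wt%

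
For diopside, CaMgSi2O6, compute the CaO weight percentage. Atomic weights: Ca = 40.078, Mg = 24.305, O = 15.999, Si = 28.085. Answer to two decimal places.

25.90 wt%

Formula mass = 216.547 g/mol.
1 Ca → 1.0000 mol CaO per formula unit; M(CaO) = 56.077, so CaO mass = 56.077 g.
56.077/216.547 × 100 = 25.90 wt%.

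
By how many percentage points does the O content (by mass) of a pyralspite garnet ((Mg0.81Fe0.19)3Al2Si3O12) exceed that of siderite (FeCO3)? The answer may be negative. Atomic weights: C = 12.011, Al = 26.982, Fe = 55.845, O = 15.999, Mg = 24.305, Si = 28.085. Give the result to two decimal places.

4.16 percentage points

First mineral: 191.988 g O in 421.100 g formula = 45.59 wt% O.
Second mineral: 47.997 g O in 115.853 g formula = 41.43 wt% O.
45.59% − 41.43% gives a difference of 4.16 percentage points.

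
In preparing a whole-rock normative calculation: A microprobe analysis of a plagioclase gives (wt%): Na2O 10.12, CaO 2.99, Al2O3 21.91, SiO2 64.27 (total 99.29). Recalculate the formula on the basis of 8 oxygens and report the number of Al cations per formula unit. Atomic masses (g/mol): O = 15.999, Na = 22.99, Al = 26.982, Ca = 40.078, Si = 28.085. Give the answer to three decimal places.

Na2O (M=61.979): mol = 0.16328; Na = 0.32656, O = 0.16328.
CaO (M=56.077): mol = 0.05332; Ca = 0.05332, O = 0.05332.
Al2O3 (M=101.961): mol = 0.21489; Al = 0.42978, O = 0.64467.
SiO2 (M=60.083): mol = 1.06969; Si = 1.06969, O = 2.13938.
ΣO = 3.00065; factor = 8/ΣO = 2.66609.
Al apfu = 0.42978 × 2.66609 = 1.146.

1.146 Al apfu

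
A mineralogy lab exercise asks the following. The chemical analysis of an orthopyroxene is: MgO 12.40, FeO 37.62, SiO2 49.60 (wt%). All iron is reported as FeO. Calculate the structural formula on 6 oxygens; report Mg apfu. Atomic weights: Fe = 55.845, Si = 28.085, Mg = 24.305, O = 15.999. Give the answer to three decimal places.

0.744 Mg apfu

12.40 wt% MgO ÷ 40.304 g/mol = 0.30766 mol, giving 0.30766 Mg and 0.30766 O.
37.62 wt% FeO ÷ 71.844 g/mol = 0.52363 mol, giving 0.52363 Fe and 0.52363 O.
49.60 wt% SiO2 ÷ 60.083 g/mol = 0.82552 mol, giving 0.82552 Si and 1.65104 O.
Oxygen sums to 2.48233; scaling by 6/2.48233 = 2.41708 puts the formula on 6 O.
Mg: 0.30766 × 2.41708 = 0.744 atoms per formula unit.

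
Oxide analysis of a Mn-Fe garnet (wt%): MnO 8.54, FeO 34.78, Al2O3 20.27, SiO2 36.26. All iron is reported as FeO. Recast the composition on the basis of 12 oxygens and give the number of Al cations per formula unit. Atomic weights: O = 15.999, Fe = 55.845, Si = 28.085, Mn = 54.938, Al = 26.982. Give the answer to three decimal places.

MnO: 8.54/70.937 = 0.12039 mol → 0.12039 mol Mn, 0.12039 mol O.
FeO: 34.78/71.844 = 0.48410 mol → 0.48410 mol Fe, 0.48410 mol O.
Al2O3: 20.27/101.961 = 0.19880 mol → 0.39760 mol Al, 0.59640 mol O.
SiO2: 36.26/60.083 = 0.60350 mol → 0.60350 mol Si, 1.20700 mol O.
Total oxygen = 2.40789 mol. Normalization factor = 12/2.40789 = 4.98362.
Al per 12 O = 0.39760 × 4.98362 = 1.981.

1.981 Al apfu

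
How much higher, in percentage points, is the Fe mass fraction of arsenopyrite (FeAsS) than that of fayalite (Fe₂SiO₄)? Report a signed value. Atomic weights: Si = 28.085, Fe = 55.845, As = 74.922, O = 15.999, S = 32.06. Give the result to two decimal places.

M(FeAsS) = 162.827 g/mol, so wt% Fe = 55.845/162.827 × 100 = 34.30%.
M(Fe₂SiO₄) = 203.771 g/mol, so wt% Fe = 111.690/203.771 × 100 = 54.81%.
34.30 − 54.81 = -20.51 pp.

-20.51 percentage points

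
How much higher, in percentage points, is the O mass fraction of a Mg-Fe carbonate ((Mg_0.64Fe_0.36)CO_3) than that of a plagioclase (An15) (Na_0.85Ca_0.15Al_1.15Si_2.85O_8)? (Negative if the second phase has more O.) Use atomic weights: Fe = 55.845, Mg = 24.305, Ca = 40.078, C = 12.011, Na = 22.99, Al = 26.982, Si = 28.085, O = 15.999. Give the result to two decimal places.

First mineral: 47.997 g O in 95.667 g formula = 50.17 wt% O.
Second mineral: 127.992 g O in 264.617 g formula = 48.37 wt% O.
50.17% − 48.37% gives a difference of 1.80 percentage points.

1.80 percentage points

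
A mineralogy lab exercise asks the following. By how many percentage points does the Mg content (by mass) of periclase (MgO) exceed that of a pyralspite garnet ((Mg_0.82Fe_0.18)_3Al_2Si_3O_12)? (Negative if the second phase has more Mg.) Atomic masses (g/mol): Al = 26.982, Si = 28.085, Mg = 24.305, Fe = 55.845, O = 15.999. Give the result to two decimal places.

M(MgO) = 40.304 g/mol, so wt% Mg = 24.305/40.304 × 100 = 60.30%.
M((Mg_0.82Fe_0.18)_3Al_2Si_3O_12) = 420.154 g/mol, so wt% Mg = 59.790/420.154 × 100 = 14.23%.
60.30 − 14.23 = 46.07 pp.

46.07 percentage points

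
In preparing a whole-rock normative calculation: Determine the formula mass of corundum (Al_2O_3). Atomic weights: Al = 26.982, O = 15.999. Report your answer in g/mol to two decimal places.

101.96 g/mol

M = 2(26.982) + 3(15.999)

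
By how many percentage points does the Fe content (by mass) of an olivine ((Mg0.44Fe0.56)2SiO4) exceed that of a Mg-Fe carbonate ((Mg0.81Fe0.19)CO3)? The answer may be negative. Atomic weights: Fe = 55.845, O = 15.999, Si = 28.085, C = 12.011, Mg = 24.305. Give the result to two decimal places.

23.78 percentage points

M((Mg0.44Fe0.56)2SiO4) = 176.016 g/mol, so wt% Fe = 62.546/176.016 × 100 = 35.53%.
M((Mg0.81Fe0.19)CO3) = 90.306 g/mol, so wt% Fe = 10.611/90.306 × 100 = 11.75%.
35.53 − 11.75 = 23.78 pp.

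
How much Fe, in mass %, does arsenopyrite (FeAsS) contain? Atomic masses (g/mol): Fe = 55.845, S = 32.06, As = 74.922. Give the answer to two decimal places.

Formula mass = 1*55.845 + 1*74.922 + 1*32.06 = 162.827 g/mol, of which 55.845 g is Fe.
So Fe makes up 55.845/162.827 = 0.3430 of the mass, i.e. 34.30%.

34.30 mass %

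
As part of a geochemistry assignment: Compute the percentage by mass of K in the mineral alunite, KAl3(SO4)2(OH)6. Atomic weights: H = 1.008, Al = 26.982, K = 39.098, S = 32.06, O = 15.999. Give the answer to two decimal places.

M(KAl3(SO4)2(OH)6) = 414.198 g/mol.
K contributes 1 × 39.098 = 39.098 g per mole.
39.098/414.198 = 0.0944 → 9.44%.

9.44 mass %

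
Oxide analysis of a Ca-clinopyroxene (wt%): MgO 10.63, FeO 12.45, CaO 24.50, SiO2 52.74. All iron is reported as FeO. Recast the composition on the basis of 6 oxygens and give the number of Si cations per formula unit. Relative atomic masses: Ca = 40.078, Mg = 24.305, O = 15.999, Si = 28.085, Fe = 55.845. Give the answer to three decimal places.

2.003 Si apfu

10.63 wt% MgO ÷ 40.304 g/mol = 0.26375 mol, giving 0.26375 Mg and 0.26375 O.
12.45 wt% FeO ÷ 71.844 g/mol = 0.17329 mol, giving 0.17329 Fe and 0.17329 O.
24.50 wt% CaO ÷ 56.077 g/mol = 0.43690 mol, giving 0.43690 Ca and 0.43690 O.
52.74 wt% SiO2 ÷ 60.083 g/mol = 0.87779 mol, giving 0.87779 Si and 1.75558 O.
Oxygen sums to 2.62952; scaling by 6/2.62952 = 2.28179 puts the formula on 6 O.
Si: 0.87779 × 2.28179 = 2.003 atoms per formula unit.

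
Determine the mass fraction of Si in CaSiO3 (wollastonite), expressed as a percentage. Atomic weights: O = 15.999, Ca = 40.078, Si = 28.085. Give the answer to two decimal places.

24.18 mass %

M(CaSiO3) = 116.160 g/mol.
Si contributes 1 × 28.085 = 28.085 g per mole.
28.085/116.160 = 0.2418 → 24.18%.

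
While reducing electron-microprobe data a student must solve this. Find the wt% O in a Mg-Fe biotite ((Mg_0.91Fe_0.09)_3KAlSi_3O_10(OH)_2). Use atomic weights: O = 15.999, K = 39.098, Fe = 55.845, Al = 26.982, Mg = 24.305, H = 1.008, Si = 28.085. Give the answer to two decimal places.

Molar mass of (Mg_0.91Fe_0.09)_3KAlSi_3O_10(OH)_2: 2.73*24.305 + 0.27*55.845 + 1*39.098 + 1*26.982 + 3*28.085 + 12*15.999 + 2*1.008 = 425.770 g/mol.
Mass of O per formula unit: 12 × 15.999 = 191.988 g.
Weight fraction O = 191.988 / 425.770 = 0.4509.

45.09 wt%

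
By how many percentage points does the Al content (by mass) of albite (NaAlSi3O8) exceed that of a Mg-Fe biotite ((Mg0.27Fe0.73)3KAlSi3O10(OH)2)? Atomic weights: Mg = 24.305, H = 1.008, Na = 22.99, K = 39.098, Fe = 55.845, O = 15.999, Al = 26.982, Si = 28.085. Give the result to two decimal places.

4.74 percentage points

Al in NaAlSi3O8: molar mass 262.219 g/mol; 1×26.982 = 26.982 g → 10.29 wt%.
Al in (Mg0.27Fe0.73)3KAlSi3O10(OH)2: molar mass 486.327 g/mol; 1×26.982 = 26.982 g → 5.55 wt%.
Difference = 10.29 − 5.55 = 4.74 percentage points.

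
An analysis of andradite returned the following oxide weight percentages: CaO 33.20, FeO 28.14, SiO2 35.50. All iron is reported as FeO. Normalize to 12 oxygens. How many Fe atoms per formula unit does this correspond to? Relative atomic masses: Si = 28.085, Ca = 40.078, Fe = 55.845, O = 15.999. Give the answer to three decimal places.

2.171 Fe apfu

33.20 wt% CaO ÷ 56.077 g/mol = 0.59204 mol, giving 0.59204 Ca and 0.59204 O.
28.14 wt% FeO ÷ 71.844 g/mol = 0.39168 mol, giving 0.39168 Fe and 0.39168 O.
35.50 wt% SiO2 ÷ 60.083 g/mol = 0.59085 mol, giving 0.59085 Si and 1.18170 O.
Oxygen sums to 2.16542; scaling by 12/2.16542 = 5.54165 puts the formula on 12 O.
Fe: 0.39168 × 5.54165 = 2.171 atoms per formula unit.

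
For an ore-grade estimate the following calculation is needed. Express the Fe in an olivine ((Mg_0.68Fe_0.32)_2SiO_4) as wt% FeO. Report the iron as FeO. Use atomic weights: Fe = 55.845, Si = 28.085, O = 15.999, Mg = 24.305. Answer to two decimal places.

M((Mg_0.68Fe_0.32)_2SiO_4) = 160.877 g/mol; M(FeO) = 71.844 g/mol.
Moles FeO per formula unit = 0.64 Fe ÷ 1 = 0.6400.
FeO fraction = (0.6400 × 71.844) / 160.877 = 45.980/160.877 = 0.2858.

28.58 wt%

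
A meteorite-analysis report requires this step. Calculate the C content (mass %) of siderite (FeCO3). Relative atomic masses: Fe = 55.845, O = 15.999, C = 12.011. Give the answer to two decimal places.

10.37 mass %

M(FeCO3) = 115.853 g/mol.
C contributes 1 × 12.011 = 12.011 g per mole.
12.011/115.853 = 0.1037 → 10.37%.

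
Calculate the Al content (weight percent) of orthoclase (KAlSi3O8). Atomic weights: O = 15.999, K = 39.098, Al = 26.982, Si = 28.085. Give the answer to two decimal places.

Formula mass = 1*39.098 + 1*26.982 + 3*28.085 + 8*15.999 = 278.327 g/mol, of which 26.982 g is Al.
So Al makes up 26.982/278.327 = 0.0969 of the mass, i.e. 9.69%.

9.69 weight percent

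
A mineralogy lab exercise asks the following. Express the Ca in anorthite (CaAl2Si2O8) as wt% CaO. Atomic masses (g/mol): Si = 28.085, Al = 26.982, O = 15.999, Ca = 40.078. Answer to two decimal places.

Molar mass of CaAl2Si2O8 = 1*40.078 + 2*26.982 + 2*28.085 + 8*15.999 = 278.204 g/mol.
Each formula unit contains 1 Ca, equivalent to 1/1 = 1.0000 mol CaO.
M(CaO) = 1×40.078 + 1×15.999 = 56.077 g/mol.
Mass of CaO per formula unit = 1.0000 × 56.077 = 56.077 g.
CaO wt% = 56.077 / 278.204 × 100 = 20.16%.

20.16 wt%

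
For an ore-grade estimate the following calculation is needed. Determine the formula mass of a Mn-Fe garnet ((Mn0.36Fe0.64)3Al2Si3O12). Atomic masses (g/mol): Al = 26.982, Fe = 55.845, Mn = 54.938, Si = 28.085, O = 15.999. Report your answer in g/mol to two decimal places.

M = 1.08×54.938 + 1.92×55.845 + 2×26.982 + 3×28.085 + 12×15.999

496.76 g/mol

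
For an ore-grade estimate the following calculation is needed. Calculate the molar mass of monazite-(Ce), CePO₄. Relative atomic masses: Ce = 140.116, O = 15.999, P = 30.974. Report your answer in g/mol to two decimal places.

235.09 g/mol

The formula mass is the sum 1*140.116 + 1*30.974 + 4*15.999.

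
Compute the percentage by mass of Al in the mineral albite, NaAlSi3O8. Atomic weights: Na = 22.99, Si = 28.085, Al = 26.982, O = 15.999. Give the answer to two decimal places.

10.29 weight percent

Formula mass = 1*22.99 + 1*26.982 + 3*28.085 + 8*15.999 = 262.219 g/mol, of which 26.982 g is Al.
So Al makes up 26.982/262.219 = 0.1029 of the mass, i.e. 10.29%.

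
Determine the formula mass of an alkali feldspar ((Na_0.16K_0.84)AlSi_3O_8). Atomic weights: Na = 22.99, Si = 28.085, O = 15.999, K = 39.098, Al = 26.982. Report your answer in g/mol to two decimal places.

Na: 0.16 × 22.99 = 3.6784
K: 0.84 × 39.098 = 32.8423
Al: 1 × 26.982 = 26.9820
Si: 3 × 28.085 = 84.2550
O: 8 × 15.999 = 127.9920
Summing the contributions gives the formula mass.

275.75 g/mol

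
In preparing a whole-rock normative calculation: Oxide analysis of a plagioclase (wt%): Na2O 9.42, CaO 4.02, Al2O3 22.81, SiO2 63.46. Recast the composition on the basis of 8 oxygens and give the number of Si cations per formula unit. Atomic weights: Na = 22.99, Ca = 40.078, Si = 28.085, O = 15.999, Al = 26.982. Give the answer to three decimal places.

2.810 Si apfu

Na2O (M=61.979): mol = 0.15199; Na = 0.30398, O = 0.15199.
CaO (M=56.077): mol = 0.07169; Ca = 0.07169, O = 0.07169.
Al2O3 (M=101.961): mol = 0.22371; Al = 0.44742, O = 0.67113.
SiO2 (M=60.083): mol = 1.05621; Si = 1.05621, O = 2.11242.
ΣO = 3.00723; factor = 8/ΣO = 2.66026.
Si apfu = 1.05621 × 2.66026 = 2.810.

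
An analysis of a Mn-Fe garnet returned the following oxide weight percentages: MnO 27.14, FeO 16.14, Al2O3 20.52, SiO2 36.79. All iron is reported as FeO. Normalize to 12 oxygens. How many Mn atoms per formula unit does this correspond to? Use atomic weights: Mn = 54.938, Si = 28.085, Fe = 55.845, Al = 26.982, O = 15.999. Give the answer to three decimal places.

MnO (M=70.937): mol = 0.38259; Mn = 0.38259, O = 0.38259.
FeO (M=71.844): mol = 0.22465; Fe = 0.22465, O = 0.22465.
Al2O3 (M=101.961): mol = 0.20125; Al = 0.40250, O = 0.60375.
SiO2 (M=60.083): mol = 0.61232; Si = 0.61232, O = 1.22464.
ΣO = 2.43563; factor = 12/ΣO = 4.92686.
Mn apfu = 0.38259 × 4.92686 = 1.885.

1.885 Mn apfu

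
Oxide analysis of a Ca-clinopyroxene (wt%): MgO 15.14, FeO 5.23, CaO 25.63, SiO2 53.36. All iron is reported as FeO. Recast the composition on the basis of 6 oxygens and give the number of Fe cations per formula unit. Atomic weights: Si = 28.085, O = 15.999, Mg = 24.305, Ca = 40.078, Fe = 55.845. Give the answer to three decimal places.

0.163 Fe apfu

MgO (M=40.304): mol = 0.37565; Mg = 0.37565, O = 0.37565.
FeO (M=71.844): mol = 0.07280; Fe = 0.07280, O = 0.07280.
CaO (M=56.077): mol = 0.45705; Ca = 0.45705, O = 0.45705.
SiO2 (M=60.083): mol = 0.88810; Si = 0.88810, O = 1.77620.
ΣO = 2.68170; factor = 6/ΣO = 2.23739.
Fe apfu = 0.07280 × 2.23739 = 0.163.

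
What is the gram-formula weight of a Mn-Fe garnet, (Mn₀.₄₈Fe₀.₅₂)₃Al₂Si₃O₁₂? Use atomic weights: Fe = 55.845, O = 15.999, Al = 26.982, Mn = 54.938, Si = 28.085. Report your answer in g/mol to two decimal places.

496.44 g/mol

Mn: 1.44 × 54.938 = 79.1107
Fe: 1.56 × 55.845 = 87.1182
Al: 2 × 26.982 = 53.9640
Si: 3 × 28.085 = 84.2550
O: 12 × 15.999 = 191.9880
Summing the contributions gives the formula mass.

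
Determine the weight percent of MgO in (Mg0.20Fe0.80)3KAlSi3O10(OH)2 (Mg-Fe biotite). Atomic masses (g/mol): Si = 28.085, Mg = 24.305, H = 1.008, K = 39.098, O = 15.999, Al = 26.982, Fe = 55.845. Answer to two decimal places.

4.91 wt%

Molar mass of (Mg0.20Fe0.80)3KAlSi3O10(OH)2 = 0.60×24.305 + 2.40×55.845 + 1×39.098 + 1×26.982 + 3×28.085 + 12×15.999 + 2×1.008 = 492.950 g/mol.
Each formula unit contains 0.60 Mg, equivalent to 0.60/1 = 0.6000 mol MgO.
M(MgO) = 1×24.305 + 1×15.999 = 40.304 g/mol.
Mass of MgO per formula unit = 0.6000 × 40.304 = 24.182 g.
MgO wt% = 24.182 / 492.950 × 100 = 4.91%.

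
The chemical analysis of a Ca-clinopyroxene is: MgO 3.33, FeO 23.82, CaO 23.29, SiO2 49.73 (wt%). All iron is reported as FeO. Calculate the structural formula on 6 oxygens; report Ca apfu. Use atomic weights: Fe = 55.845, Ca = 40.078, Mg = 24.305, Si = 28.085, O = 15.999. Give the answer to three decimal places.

MgO (M=40.304): mol = 0.08262; Mg = 0.08262, O = 0.08262.
FeO (M=71.844): mol = 0.33155; Fe = 0.33155, O = 0.33155.
CaO (M=56.077): mol = 0.41532; Ca = 0.41532, O = 0.41532.
SiO2 (M=60.083): mol = 0.82769; Si = 0.82769, O = 1.65538.
ΣO = 2.48487; factor = 6/ΣO = 2.41461.
Ca apfu = 0.41532 × 2.41461 = 1.003.

1.003 Ca apfu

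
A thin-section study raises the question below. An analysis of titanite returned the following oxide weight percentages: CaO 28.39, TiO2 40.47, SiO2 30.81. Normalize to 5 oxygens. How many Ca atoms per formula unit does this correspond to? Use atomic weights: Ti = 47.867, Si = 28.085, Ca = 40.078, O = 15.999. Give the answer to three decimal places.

CaO (M=56.077): mol = 0.50627; Ca = 0.50627, O = 0.50627.
TiO2 (M=79.865): mol = 0.50673; Ti = 0.50673, O = 1.01346.
SiO2 (M=60.083): mol = 0.51279; Si = 0.51279, O = 1.02558.
ΣO = 2.54531; factor = 5/ΣO = 1.96440.
Ca apfu = 0.50627 × 1.96440 = 0.995.

0.995 Ca apfu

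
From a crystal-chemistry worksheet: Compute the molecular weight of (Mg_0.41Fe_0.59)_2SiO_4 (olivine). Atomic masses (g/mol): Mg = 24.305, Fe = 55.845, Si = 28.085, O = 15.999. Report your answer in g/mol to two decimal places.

177.91 g/mol

Mg: 0.82 × 24.305 = 19.9301
Fe: 1.18 × 55.845 = 65.8971
Si: 1 × 28.085 = 28.0850
O: 4 × 15.999 = 63.9960
Summing the contributions gives the formula mass.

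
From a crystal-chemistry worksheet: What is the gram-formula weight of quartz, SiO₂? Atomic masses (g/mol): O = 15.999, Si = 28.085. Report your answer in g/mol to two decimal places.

60.08 g/mol

M = 1*28.085 + 2*15.999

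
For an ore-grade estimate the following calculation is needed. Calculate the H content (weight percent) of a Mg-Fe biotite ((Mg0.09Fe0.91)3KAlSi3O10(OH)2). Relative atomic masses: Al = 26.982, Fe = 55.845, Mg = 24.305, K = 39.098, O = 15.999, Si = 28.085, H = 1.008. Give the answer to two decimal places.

0.40 weight percent

M((Mg0.09Fe0.91)3KAlSi3O10(OH)2) = 503.358 g/mol.
H contributes 2 × 1.008 = 2.016 g per mole.
2.016/503.358 = 0.0040 → 0.40%.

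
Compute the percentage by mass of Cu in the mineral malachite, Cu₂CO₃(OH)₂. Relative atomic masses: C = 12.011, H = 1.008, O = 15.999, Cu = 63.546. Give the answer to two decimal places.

57.48 mass %

Formula mass = 2·63.546 + 1·12.011 + 5·15.999 + 2·1.008 = 221.114 g/mol, of which 127.092 g is Cu.
So Cu makes up 127.092/221.114 = 0.5748 of the mass, i.e. 57.48%.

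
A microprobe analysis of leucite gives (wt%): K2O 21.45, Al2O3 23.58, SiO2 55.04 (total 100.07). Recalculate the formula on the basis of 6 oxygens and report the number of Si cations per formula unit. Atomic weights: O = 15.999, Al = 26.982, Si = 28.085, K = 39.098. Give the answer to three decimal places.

1.996 Si apfu

21.45 wt% K2O ÷ 94.195 g/mol = 0.22772 mol, giving 0.45544 K and 0.22772 O.
23.58 wt% Al2O3 ÷ 101.961 g/mol = 0.23126 mol, giving 0.46252 Al and 0.69378 O.
55.04 wt% SiO2 ÷ 60.083 g/mol = 0.91607 mol, giving 0.91607 Si and 1.83214 O.
Oxygen sums to 2.75364; scaling by 6/2.75364 = 2.17893 puts the formula on 6 O.
Si: 0.91607 × 2.17893 = 1.996 atoms per formula unit.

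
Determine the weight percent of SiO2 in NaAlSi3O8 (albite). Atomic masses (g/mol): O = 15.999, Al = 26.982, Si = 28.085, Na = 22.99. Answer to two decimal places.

68.74 wt%

M(NaAlSi3O8) = 262.219 g/mol; M(SiO2) = 60.083 g/mol.
Moles SiO2 per formula unit = 3 Si ÷ 1 = 3.0000.
SiO2 fraction = (3.0000 × 60.083) / 262.219 = 180.249/262.219 = 0.6874.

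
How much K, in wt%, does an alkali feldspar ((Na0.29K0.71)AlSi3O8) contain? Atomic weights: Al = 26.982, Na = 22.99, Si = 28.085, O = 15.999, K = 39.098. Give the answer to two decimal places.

M((Na0.29K0.71)AlSi3O8) = 273.656 g/mol.
K contributes 0.71 × 39.098 = 27.760 g per mole.
27.760/273.656 = 0.1014 → 10.14%.

10.14 wt%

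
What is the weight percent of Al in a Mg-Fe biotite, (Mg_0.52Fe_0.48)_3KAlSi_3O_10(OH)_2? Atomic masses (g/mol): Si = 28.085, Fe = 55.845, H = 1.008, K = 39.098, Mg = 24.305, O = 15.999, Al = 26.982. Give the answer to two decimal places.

Molar mass of (Mg_0.52Fe_0.48)_3KAlSi_3O_10(OH)_2: 1.56×24.305 + 1.44×55.845 + 1×39.098 + 1×26.982 + 3×28.085 + 12×15.999 + 2×1.008 = 462.672 g/mol.
Mass of Al per formula unit: 1 × 26.982 = 26.982 g.
Weight fraction Al = 26.982 / 462.672 = 0.0583.

5.83 wt%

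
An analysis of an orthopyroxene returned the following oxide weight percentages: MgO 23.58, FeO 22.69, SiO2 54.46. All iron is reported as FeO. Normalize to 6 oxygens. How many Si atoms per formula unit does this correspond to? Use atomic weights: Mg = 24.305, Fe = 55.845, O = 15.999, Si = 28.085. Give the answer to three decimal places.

2.004 Si apfu

MgO: 23.58/40.304 = 0.58505 mol → 0.58505 mol Mg, 0.58505 mol O.
FeO: 22.69/71.844 = 0.31582 mol → 0.31582 mol Fe, 0.31582 mol O.
SiO2: 54.46/60.083 = 0.90641 mol → 0.90641 mol Si, 1.81282 mol O.
Total oxygen = 2.71369 mol. Normalization factor = 6/2.71369 = 2.21101.
Si per 6 O = 0.90641 × 2.21101 = 2.004.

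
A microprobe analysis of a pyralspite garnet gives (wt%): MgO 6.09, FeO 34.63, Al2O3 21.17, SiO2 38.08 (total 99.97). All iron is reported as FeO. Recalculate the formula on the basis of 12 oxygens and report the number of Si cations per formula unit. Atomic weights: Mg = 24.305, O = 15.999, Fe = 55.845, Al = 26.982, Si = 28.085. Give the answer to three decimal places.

6.09 wt% MgO ÷ 40.304 g/mol = 0.15110 mol, giving 0.15110 Mg and 0.15110 O.
34.63 wt% FeO ÷ 71.844 g/mol = 0.48202 mol, giving 0.48202 Fe and 0.48202 O.
21.17 wt% Al2O3 ÷ 101.961 g/mol = 0.20763 mol, giving 0.41526 Al and 0.62289 O.
38.08 wt% SiO2 ÷ 60.083 g/mol = 0.63379 mol, giving 0.63379 Si and 1.26758 O.
Oxygen sums to 2.52359; scaling by 12/2.52359 = 4.75513 puts the formula on 12 O.
Si: 0.63379 × 4.75513 = 3.014 atoms per formula unit.

3.014 Si apfu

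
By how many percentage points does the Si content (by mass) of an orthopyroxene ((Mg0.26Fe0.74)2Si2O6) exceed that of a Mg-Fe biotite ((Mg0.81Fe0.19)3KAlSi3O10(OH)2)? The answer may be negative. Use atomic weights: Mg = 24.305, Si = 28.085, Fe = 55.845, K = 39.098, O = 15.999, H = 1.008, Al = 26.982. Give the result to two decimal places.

3.34 percentage points

First mineral: 56.170 g Si in 247.453 g formula = 22.70 wt% Si.
Second mineral: 84.255 g Si in 435.232 g formula = 19.36 wt% Si.
22.70% − 19.36% gives a difference of 3.34 percentage points.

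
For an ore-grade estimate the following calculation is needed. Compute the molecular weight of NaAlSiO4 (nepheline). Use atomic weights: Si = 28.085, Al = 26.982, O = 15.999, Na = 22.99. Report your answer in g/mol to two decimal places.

142.05 g/mol

M = 1·22.99 + 1·26.982 + 1·28.085 + 4·15.999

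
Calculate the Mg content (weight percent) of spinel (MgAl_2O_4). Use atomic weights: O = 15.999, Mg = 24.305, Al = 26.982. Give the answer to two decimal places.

Formula mass = 1*24.305 + 2*26.982 + 4*15.999 = 142.265 g/mol, of which 24.305 g is Mg.
So Mg makes up 24.305/142.265 = 0.1708 of the mass, i.e. 17.08%.

17.08 weight percent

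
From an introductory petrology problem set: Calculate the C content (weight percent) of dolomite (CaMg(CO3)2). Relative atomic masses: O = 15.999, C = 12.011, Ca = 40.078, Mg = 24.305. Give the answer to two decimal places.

Formula mass = 1·40.078 + 1·24.305 + 2·12.011 + 6·15.999 = 184.399 g/mol, of which 24.022 g is C.
So C makes up 24.022/184.399 = 0.1303 of the mass, i.e. 13.03%.

13.03 weight percent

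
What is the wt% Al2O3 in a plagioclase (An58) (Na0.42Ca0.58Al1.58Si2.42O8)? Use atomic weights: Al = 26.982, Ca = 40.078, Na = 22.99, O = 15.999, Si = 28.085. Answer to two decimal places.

Molar mass of Na0.42Ca0.58Al1.58Si2.42O8 = 0.42×22.99 + 0.58×40.078 + 1.58×26.982 + 2.42×28.085 + 8×15.999 = 271.490 g/mol.
Each formula unit contains 1.58 Al, equivalent to 1.58/2 = 0.7900 mol Al2O3.
M(Al2O3) = 2×26.982 + 3×15.999 = 101.961 g/mol.
Mass of Al2O3 per formula unit = 0.7900 × 101.961 = 80.549 g.
Al2O3 wt% = 80.549 / 271.490 × 100 = 29.67%.

29.67 wt%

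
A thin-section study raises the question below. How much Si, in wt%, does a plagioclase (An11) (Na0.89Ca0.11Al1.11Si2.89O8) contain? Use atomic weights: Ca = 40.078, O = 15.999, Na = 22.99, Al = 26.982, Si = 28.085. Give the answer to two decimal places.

30.75 wt%

Formula mass = 0.89·22.99 + 0.11·40.078 + 1.11·26.982 + 2.89·28.085 + 8·15.999 = 263.977 g/mol, of which 81.166 g is Si.
So Si makes up 81.166/263.977 = 0.3075 of the mass, i.e. 30.75%.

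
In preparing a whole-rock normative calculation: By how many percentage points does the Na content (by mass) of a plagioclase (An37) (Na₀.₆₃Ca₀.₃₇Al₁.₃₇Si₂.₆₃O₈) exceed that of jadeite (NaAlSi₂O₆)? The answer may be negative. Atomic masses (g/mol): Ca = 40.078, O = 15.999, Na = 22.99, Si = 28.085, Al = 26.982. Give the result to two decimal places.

-5.97 percentage points

First mineral: 14.484 g Na in 268.133 g formula = 5.40 wt% Na.
Second mineral: 22.990 g Na in 202.136 g formula = 11.37 wt% Na.
5.40% − 11.37% gives a difference of -5.97 percentage points.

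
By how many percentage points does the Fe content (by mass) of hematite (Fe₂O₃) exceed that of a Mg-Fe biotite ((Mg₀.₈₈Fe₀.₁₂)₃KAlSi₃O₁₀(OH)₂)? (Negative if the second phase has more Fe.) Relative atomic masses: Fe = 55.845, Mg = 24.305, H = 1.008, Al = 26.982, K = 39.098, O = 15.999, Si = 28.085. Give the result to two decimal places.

First mineral: 111.690 g Fe in 159.687 g formula = 69.94 wt% Fe.
Second mineral: 20.104 g Fe in 428.608 g formula = 4.69 wt% Fe.
69.94% − 4.69% gives a difference of 65.25 percentage points.

65.25 percentage points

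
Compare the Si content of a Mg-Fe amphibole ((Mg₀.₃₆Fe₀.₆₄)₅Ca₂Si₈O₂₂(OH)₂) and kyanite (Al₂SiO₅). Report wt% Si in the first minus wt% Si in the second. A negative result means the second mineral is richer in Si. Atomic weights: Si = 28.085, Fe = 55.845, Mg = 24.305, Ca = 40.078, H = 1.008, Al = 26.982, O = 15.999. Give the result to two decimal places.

7.27 percentage points

Si in (Mg₀.₃₆Fe₀.₆₄)₅Ca₂Si₈O₂₂(OH)₂: molar mass 913.281 g/mol; 8×28.085 = 224.680 g → 24.60 wt%.
Si in Al₂SiO₅: molar mass 162.044 g/mol; 1×28.085 = 28.085 g → 17.33 wt%.
Difference = 24.60 − 17.33 = 7.27 percentage points.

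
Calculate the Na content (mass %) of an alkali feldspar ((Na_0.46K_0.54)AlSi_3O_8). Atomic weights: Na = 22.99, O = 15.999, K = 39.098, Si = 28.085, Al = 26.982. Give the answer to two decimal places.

3.90 mass %

Molar mass of (Na_0.46K_0.54)AlSi_3O_8: 0.46·22.99 + 0.54·39.098 + 1·26.982 + 3·28.085 + 8·15.999 = 270.917 g/mol.
Mass of Na per formula unit: 0.46 × 22.99 = 10.575 g.
Weight fraction Na = 10.575 / 270.917 = 0.0390.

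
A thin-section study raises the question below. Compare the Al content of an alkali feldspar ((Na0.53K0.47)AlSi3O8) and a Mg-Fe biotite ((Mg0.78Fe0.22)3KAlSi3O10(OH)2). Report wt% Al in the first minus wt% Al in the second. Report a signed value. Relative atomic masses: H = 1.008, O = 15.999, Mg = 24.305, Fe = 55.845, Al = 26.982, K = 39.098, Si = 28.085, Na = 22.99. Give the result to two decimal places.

M((Na0.53K0.47)AlSi3O8) = 269.790 g/mol, so wt% Al = 26.982/269.790 × 100 = 10.00%.
M((Mg0.78Fe0.22)3KAlSi3O10(OH)2) = 438.070 g/mol, so wt% Al = 26.982/438.070 × 100 = 6.16%.
10.00 − 6.16 = 3.84 pp.

3.84 percentage points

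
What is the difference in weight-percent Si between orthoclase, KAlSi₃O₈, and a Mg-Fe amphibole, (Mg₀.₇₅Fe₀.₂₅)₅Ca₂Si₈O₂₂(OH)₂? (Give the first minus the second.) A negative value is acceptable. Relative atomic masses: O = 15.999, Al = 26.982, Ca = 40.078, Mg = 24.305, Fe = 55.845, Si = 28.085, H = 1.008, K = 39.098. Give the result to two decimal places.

Si in KAlSi₃O₈: molar mass 278.327 g/mol; 3×28.085 = 84.255 g → 30.27 wt%.
Si in (Mg₀.₇₅Fe₀.₂₅)₅Ca₂Si₈O₂₂(OH)₂: molar mass 851.778 g/mol; 8×28.085 = 224.680 g → 26.38 wt%.
Difference = 30.27 − 26.38 = 3.89 percentage points.

3.89 percentage points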